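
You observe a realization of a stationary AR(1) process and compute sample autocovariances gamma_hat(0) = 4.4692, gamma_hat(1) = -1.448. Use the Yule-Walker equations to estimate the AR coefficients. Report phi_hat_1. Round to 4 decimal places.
\hat\phi_{1} = -0.3240

The Yule-Walker equations for an AR(p) process read, in matrix form,
  Gamma_p phi = r_p,   with   (Gamma_p)_{ij} = gamma(|i - j|),
                       (r_p)_i = gamma(i),   i,j = 1..p.
Substitute the sample gammas (Toeplitz matrix and right-hand side of size 1):
  Gamma_p = [[4.4692]]
  r_p     = [-1.448]
With p = 1 this is the single equation gamma(0) phi_1 = gamma(1):
  phi_hat_1 = gamma(1) / gamma(0) = -1.448 / 4.4692 = -0.3240.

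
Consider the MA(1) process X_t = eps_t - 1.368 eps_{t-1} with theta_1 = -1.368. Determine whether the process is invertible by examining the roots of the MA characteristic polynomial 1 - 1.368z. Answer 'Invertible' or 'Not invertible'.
\text{Not invertible}

The MA(q) characteristic polynomial is P(z) = 1 - 1.368z.
Invertibility requires all roots to lie outside the unit circle, i.e. |z| > 1 for every root.
This is linear in z: 1 + (-1.368) z = 0  =>  z = -1/(-1.368) = 0.730994,  |z| = 0.730994.
Moduli of all roots: 0.7310.
All moduli strictly greater than 1? No.
Verdict: Not invertible.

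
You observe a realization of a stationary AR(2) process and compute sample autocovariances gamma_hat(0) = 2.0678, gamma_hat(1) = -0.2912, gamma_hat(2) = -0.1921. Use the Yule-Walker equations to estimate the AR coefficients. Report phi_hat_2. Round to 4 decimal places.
\hat\phi_{2} = -0.1150

The Yule-Walker equations for an AR(p) process read, in matrix form,
  Gamma_p phi = r_p,   with   (Gamma_p)_{ij} = gamma(|i - j|),
                       (r_p)_i = gamma(i),   i,j = 1..p.
Substitute the sample gammas (Toeplitz matrix and right-hand side of size 2):
  Gamma_p = [[2.0678, -0.2912], [-0.2912, 2.0678]]
  r_p     = [-0.2912, -0.1921]
Written out:
  2.0678 phi_1 - 0.2912 phi_2 = -0.2912
  -0.2912 phi_1 + 2.0678 phi_2 = -0.1921
Solve by Cramer's rule:
  det = gamma(0)^2 - gamma(1)^2 = (2.0678)^2 - (-0.2912)^2 = 4.27579684 - 0.08479744 = 4.1909994
  phi_hat_1 = [gamma(1) gamma(0) - gamma(1) gamma(2)] / det = [(-0.2912)(2.0678) - (-0.2912)(-0.1921)] / 4.1909994 = -0.65808288 / 4.1909994 = -0.157
  phi_hat_2 = [gamma(0) gamma(2) - gamma(1)^2] / det = [(2.0678)(-0.1921) - (-0.2912)^2] / 4.1909994 = -0.48202182 / 4.1909994 = -0.115
So phi_hat = [-0.1570, -0.1150].
Therefore phi_hat_2 = -0.1150.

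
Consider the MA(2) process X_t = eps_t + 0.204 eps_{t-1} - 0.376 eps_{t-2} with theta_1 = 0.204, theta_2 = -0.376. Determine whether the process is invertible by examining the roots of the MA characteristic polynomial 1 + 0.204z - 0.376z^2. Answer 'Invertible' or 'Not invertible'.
\text{Invertible}

The MA(q) characteristic polynomial is P(z) = 1 + 0.204z - 0.376z^2.
Invertibility requires all roots to lie outside the unit circle, i.e. |z| > 1 for every root.
Set 1 + (0.204) z + (-0.376) z^2 = 0, i.e. a z^2 + b z + c = 0 with a = -0.376, b = 0.204, c = 1.
Discriminant D = b^2 - 4ac = (0.204)^2 - 4*(-0.376)*1 = 0.041616 - (-1.504) = 1.545616.
D >= 0, so the roots are real: z = (-b +/- sqrt(D)) / (2a) = (-0.204 +/- 1.243228) / (-0.752).
  z_1 = (-0.204 + 1.243228) / (-0.752) = -1.382,   |z_1| = 1.382.
  z_2 = (-0.204 - 1.243228) / (-0.752) = 1.9245,   |z_2| = 1.9245.
Moduli of all roots: 1.3820, 1.9245.
All moduli strictly greater than 1? Yes.
Verdict: Invertible.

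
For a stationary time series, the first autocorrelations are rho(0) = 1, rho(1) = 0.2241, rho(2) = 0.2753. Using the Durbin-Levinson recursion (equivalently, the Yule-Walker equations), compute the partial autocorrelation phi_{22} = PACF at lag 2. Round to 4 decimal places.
\phi_{22} = 0.2370

The PACF at lag k is phi_{kk}, the last component of the solution
to the Yule-Walker system G_k phi = r_k where
  (G_k)_{ij} = rho(|i - j|), (r_k)_i = rho(i), i,j = 1..k.
Equivalently, Durbin-Levinson gives phi_{kk} iteratively:
  phi_{11} = rho(1)
  phi_{kk} = [rho(k) - sum_{j=1..k-1} phi_{k-1,j} rho(k-j)]
            / [1 - sum_{j=1..k-1} phi_{k-1,j} rho(j)],
  phi_{k,j} = phi_{k-1,j} - phi_{kk} phi_{k-1,k-j},  j = 1..k-1.
Step k = 1:
  phi_11 = rho(1) = 0.2241.
Step k = 2:
  phi_22 = [rho(2) - phi_11 rho(1)] / [1 - phi_11 rho(1)] = [0.2753 - (0.2241)(0.2241)] / [1 - (0.2241)(0.2241)]
         = 0.22507919 / 0.94977919 = 0.237.
Therefore phi_{22} = 0.2370.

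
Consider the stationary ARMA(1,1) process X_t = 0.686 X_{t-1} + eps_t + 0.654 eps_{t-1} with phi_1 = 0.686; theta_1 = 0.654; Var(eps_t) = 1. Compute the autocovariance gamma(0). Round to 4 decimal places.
\gamma(0) = 4.3917

Multiply the model equation by X_{t-k} and take expectations. With theta_0 = psi_0 = 1 and psi_j the MA(infinity) weights, this gives
  gamma(k) - sum_i phi_i gamma(k-i) = c_k,
  c_k = sigma^2 * sum_{j=k..q} theta_j psi_{j-k}   (c_k = 0 for k > q),
using gamma(-m) = gamma(m).
psi-weights needed (psi_j = theta_j + sum_i phi_i psi_{j-i}):
  psi_1 = theta_1 + phi_1 = 0.654 + (0.686) = 1.34
Right-hand sides:
  c_0 = sigma^2 (1 + theta_1 psi_1) = 1 * (1 + (0.654)(1.34)) = 1 * 1.87636 = 1.87636
  c_1 = sigma^2 theta_1 = 1 * (0.654) = 0.654
  c_2 = 0
Equations for k = 0 and k = 1 (AR order 1):
  gamma(0) = phi_1 gamma(1) + c_0
  gamma(1) = phi_1 gamma(0) + c_1
Substituting the second into the first: gamma(0) (1 - phi_1^2) = c_0 + phi_1 c_1, so
  gamma(0) = (c_0 + phi_1 c_1) / (1 - phi_1^2) = (1.87636 + (0.686)(0.654)) / (1 - (0.686)^2) = 2.325004 / 0.529404 = 4.391739.
Therefore gamma(0) = 4.3917 (to 4 decimal places).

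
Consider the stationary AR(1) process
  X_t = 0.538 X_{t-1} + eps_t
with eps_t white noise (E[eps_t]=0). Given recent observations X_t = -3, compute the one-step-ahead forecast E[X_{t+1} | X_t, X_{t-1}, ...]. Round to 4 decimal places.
E[X_{t+1} \mid \mathcal F_t] = -1.6140

For an AR(p) model X_t = c + sum_i phi_i X_{t-i} + eps_t, the
one-step-ahead conditional mean is
  E[X_{t+1} | X_t, ...] = c + sum_i phi_i X_{t+1-i}.
Substitute known values:
  E[X_{t+1} | ...] = (0.538) * (-3)
                   = -1.6140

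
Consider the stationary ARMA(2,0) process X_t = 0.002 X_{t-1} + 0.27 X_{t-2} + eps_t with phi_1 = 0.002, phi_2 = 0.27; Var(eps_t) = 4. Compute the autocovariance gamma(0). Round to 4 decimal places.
\gamma(0) = 4.3146

Multiply the model equation by X_{t-k} and take expectations. With theta_0 = psi_0 = 1 and psi_j the MA(infinity) weights, this gives
  gamma(k) - sum_i phi_i gamma(k-i) = c_k,
  c_k = sigma^2 * sum_{j=k..q} theta_j psi_{j-k}   (c_k = 0 for k > q),
using gamma(-m) = gamma(m).
Pure AR (q = 0): c_0 = sigma^2 = 4, c_k = 0 for k >= 1.
Equations for k = 0, 1, 2 (AR order 2, c_2 = 0):
  (E0) gamma(0) = phi_1 gamma(1) + phi_2 gamma(2) + c_0
  (E1) gamma(1) = phi_1 gamma(0) + phi_2 gamma(1) + c_1
  (E2) gamma(2) = phi_1 gamma(1) + phi_2 gamma(0)
From (E1): gamma(1) = A gamma(0) + B with
  A = phi_1 / (1 - phi_2) = 0.002 / 0.73 = 0.00274,   B = c_1 / (1 - phi_2) = 0 / 0.73 = 0.
Insert (E2) into (E0): gamma(0) (1 - phi_2^2) = phi_1 (1 + phi_2) gamma(1) + c_0.
  phi_1 (1 + phi_2) = (0.002)(1.27) = 0.00254,   1 - phi_2^2 = 0.9271.
Replace gamma(1) by A gamma(0) + B and collect gamma(0):
  gamma(0) [0.9271 - (0.00254)(0.00274)] = c_0 = 4
  gamma(0) * 0.927093 = 4
  gamma(0) = 4 / 0.927093 = 4.314562.
Therefore gamma(0) = 4.3146 (to 4 decimal places).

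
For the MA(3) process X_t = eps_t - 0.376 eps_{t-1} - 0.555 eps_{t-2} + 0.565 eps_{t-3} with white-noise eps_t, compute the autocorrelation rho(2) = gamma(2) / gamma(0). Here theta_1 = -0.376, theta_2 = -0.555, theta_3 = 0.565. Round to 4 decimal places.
\rho(2) = -0.4339

For an MA(q) process with theta_0 = 1, the autocovariance is
  gamma(k) = sigma^2 * sum_{i=0..q-k} theta_i * theta_{i+k},
and rho(k) = gamma(k) / gamma(0). Sigma^2 cancels.
  numerator   = (1)*(-0.555) + (-0.376)*(0.565) = -0.76744.
  denominator = (1)^2 + (-0.376)^2 + (-0.555)^2 + (0.565)^2 = 1.768626.
  rho(2) = -0.76744 / 1.768626 = -0.4339.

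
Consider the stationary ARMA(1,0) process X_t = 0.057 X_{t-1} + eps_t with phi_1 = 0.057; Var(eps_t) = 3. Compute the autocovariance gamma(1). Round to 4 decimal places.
\gamma(1) = 0.1716

Multiply the model equation by X_{t-k} and take expectations. With theta_0 = psi_0 = 1 and psi_j the MA(infinity) weights, this gives
  gamma(k) - sum_i phi_i gamma(k-i) = c_k,
  c_k = sigma^2 * sum_{j=k..q} theta_j psi_{j-k}   (c_k = 0 for k > q),
using gamma(-m) = gamma(m).
Pure AR (q = 0): c_0 = sigma^2 = 3, c_k = 0 for k >= 1.
Equations for k = 0 and k = 1 (AR order 1):
  gamma(0) = phi_1 gamma(1) + c_0
  gamma(1) = phi_1 gamma(0) + c_1
Substituting the second into the first: gamma(0) (1 - phi_1^2) = c_0 + phi_1 c_1, so
  gamma(0) = c_0 / (1 - phi_1^2) = 3 / (1 - (0.057)^2) = 3 / 0.996751 = 3.009779.
  gamma(1) = phi_1 gamma(0) = (0.057)(3.009779) = 0.171557.
Therefore gamma(1) = 0.1716 (to 4 decimal places).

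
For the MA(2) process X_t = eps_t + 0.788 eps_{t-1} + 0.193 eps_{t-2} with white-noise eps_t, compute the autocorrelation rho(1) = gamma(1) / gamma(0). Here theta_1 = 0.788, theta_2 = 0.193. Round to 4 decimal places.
\rho(1) = 0.5669

For an MA(q) process with theta_0 = 1, the autocovariance is
  gamma(k) = sigma^2 * sum_{i=0..q-k} theta_i * theta_{i+k},
and rho(k) = gamma(k) / gamma(0). Sigma^2 cancels.
  numerator   = (1)*(0.788) + (0.788)*(0.193) = 0.940084.
  denominator = (1)^2 + (0.788)^2 + (0.193)^2 = 1.658193.
  rho(1) = 0.940084 / 1.658193 = 0.5669.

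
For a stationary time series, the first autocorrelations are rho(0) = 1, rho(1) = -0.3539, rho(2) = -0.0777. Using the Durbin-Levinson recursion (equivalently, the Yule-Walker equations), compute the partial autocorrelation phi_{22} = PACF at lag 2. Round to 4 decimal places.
\phi_{22} = -0.2320

The PACF at lag k is phi_{kk}, the last component of the solution
to the Yule-Walker system G_k phi = r_k where
  (G_k)_{ij} = rho(|i - j|), (r_k)_i = rho(i), i,j = 1..k.
Equivalently, Durbin-Levinson gives phi_{kk} iteratively:
  phi_{11} = rho(1)
  phi_{kk} = [rho(k) - sum_{j=1..k-1} phi_{k-1,j} rho(k-j)]
            / [1 - sum_{j=1..k-1} phi_{k-1,j} rho(j)],
  phi_{k,j} = phi_{k-1,j} - phi_{kk} phi_{k-1,k-j},  j = 1..k-1.
Step k = 1:
  phi_11 = rho(1) = -0.3539.
Step k = 2:
  phi_22 = [rho(2) - phi_11 rho(1)] / [1 - phi_11 rho(1)] = [-0.0777 - (-0.3539)(-0.3539)] / [1 - (-0.3539)(-0.3539)]
         = -0.20294521 / 0.87475479 = -0.232.
Therefore phi_{22} = -0.2320.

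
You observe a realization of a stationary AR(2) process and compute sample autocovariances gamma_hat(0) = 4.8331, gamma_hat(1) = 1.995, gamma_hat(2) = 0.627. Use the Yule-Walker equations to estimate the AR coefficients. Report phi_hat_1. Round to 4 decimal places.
\hat\phi_{1} = 0.4330

The Yule-Walker equations for an AR(p) process read, in matrix form,
  Gamma_p phi = r_p,   with   (Gamma_p)_{ij} = gamma(|i - j|),
                       (r_p)_i = gamma(i),   i,j = 1..p.
Substitute the sample gammas (Toeplitz matrix and right-hand side of size 2):
  Gamma_p = [[4.8331, 1.995], [1.995, 4.8331]]
  r_p     = [1.995, 0.627]
Written out:
  4.8331 phi_1 + 1.995 phi_2 = 1.995
  1.995 phi_1 + 4.8331 phi_2 = 0.627
Solve by Cramer's rule:
  det = gamma(0)^2 - gamma(1)^2 = (4.8331)^2 - (1.995)^2 = 23.35885561 - 3.980025 = 19.37883061
  phi_hat_1 = [gamma(1) gamma(0) - gamma(1) gamma(2)] / det = [(1.995)(4.8331) - (1.995)(0.627)] / 19.37883061 = 8.3911695 / 19.37883061 = 0.433
  phi_hat_2 = [gamma(0) gamma(2) - gamma(1)^2] / det = [(4.8331)(0.627) - (1.995)^2] / 19.37883061 = -0.9496713 / 19.37883061 = -0.049
So phi_hat = [0.4330, -0.0490].
Therefore phi_hat_1 = 0.4330.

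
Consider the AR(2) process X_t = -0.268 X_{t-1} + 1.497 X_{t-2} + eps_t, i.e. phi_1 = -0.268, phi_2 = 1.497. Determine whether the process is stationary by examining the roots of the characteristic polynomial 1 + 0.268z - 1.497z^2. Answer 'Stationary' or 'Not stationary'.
\text{Not stationary}

The AR(p) characteristic polynomial is P(z) = 1 + 0.268z - 1.497z^2.
Stationarity requires all roots to lie outside the unit circle, i.e. |z| > 1 for every root.
Set 1 + (0.268) z + (-1.497) z^2 = 0, i.e. a z^2 + b z + c = 0 with a = -1.497, b = 0.268, c = 1.
Discriminant D = b^2 - 4ac = (0.268)^2 - 4*(-1.497)*1 = 0.071824 - (-5.988) = 6.059824.
D >= 0, so the roots are real: z = (-b +/- sqrt(D)) / (2a) = (-0.268 +/- 2.461671) / (-2.994).
  z_1 = (-0.268 + 2.461671) / (-2.994) = -0.7327,   |z_1| = 0.7327.
  z_2 = (-0.268 - 2.461671) / (-2.994) = 0.9117,   |z_2| = 0.9117.
Moduli of all roots: 0.7327, 0.9117.
All moduli strictly greater than 1? No.
Verdict: Not stationary.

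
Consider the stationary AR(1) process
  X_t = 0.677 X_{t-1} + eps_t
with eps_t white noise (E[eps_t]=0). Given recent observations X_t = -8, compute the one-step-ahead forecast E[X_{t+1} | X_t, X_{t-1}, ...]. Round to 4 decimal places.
E[X_{t+1} \mid \mathcal F_t] = -5.4160

For an AR(p) model X_t = c + sum_i phi_i X_{t-i} + eps_t, the
one-step-ahead conditional mean is
  E[X_{t+1} | X_t, ...] = c + sum_i phi_i X_{t+1-i}.
Substitute known values:
  E[X_{t+1} | ...] = (0.677) * (-8)
                   = -5.4160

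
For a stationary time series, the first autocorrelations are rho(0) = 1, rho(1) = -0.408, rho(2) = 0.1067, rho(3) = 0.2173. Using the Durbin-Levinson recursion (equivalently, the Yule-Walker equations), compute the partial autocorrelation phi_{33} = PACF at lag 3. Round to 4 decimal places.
\phi_{33} = 0.2830

The PACF at lag k is phi_{kk}, the last component of the solution
to the Yule-Walker system G_k phi = r_k where
  (G_k)_{ij} = rho(|i - j|), (r_k)_i = rho(i), i,j = 1..k.
Equivalently, Durbin-Levinson gives phi_{kk} iteratively:
  phi_{11} = rho(1)
  phi_{kk} = [rho(k) - sum_{j=1..k-1} phi_{k-1,j} rho(k-j)]
            / [1 - sum_{j=1..k-1} phi_{k-1,j} rho(j)],
  phi_{k,j} = phi_{k-1,j} - phi_{kk} phi_{k-1,k-j},  j = 1..k-1.
Step k = 1:
  phi_11 = rho(1) = -0.408.
Step k = 2:
  phi_22 = [rho(2) - phi_11 rho(1)] / [1 - phi_11 rho(1)] = [0.1067 - (-0.408)(-0.408)] / [1 - (-0.408)(-0.408)]
         = -0.059764 / 0.833536 = -0.071699.
  Update: phi_21 = phi_11 - phi_22 phi_11 = -0.408 - (-0.071699)(-0.408) = -0.437253.
Step k = 3:
  phi_33 = [rho(3) - phi_21 rho(2) - phi_22 rho(1)] / [1 - phi_21 rho(1) - phi_22 rho(2)]
    numerator   = 0.2173 - (-0.437253)(0.1067) - (-0.071699)(-0.408) = 0.23470159
    denominator = 1 - (-0.437253)(-0.408) - (-0.071699)(0.1067) = 0.82925096
  phi_33 = 0.23470159 / 0.82925096 = 0.283.
Therefore phi_{33} = 0.2830.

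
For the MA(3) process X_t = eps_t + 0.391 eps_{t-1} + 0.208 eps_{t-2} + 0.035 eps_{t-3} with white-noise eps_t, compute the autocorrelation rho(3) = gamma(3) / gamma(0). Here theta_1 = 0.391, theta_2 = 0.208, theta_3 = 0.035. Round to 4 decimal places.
\rho(3) = 0.0292

For an MA(q) process with theta_0 = 1, the autocovariance is
  gamma(k) = sigma^2 * sum_{i=0..q-k} theta_i * theta_{i+k},
and rho(k) = gamma(k) / gamma(0). Sigma^2 cancels.
  numerator   = (1)*(0.035) = 0.035.
  denominator = (1)^2 + (0.391)^2 + (0.208)^2 + (0.035)^2 = 1.19737.
  rho(3) = 0.035 / 1.19737 = 0.0292.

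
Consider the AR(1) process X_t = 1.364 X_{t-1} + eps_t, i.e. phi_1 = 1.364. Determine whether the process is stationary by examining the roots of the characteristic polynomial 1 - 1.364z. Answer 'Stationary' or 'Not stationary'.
\text{Not stationary}

The AR(p) characteristic polynomial is P(z) = 1 - 1.364z.
Stationarity requires all roots to lie outside the unit circle, i.e. |z| > 1 for every root.
This is linear in z: 1 + (-1.364) z = 0  =>  z = -1/(-1.364) = 0.733138,  |z| = 0.733138.
Moduli of all roots: 0.7331.
All moduli strictly greater than 1? No.
Verdict: Not stationary.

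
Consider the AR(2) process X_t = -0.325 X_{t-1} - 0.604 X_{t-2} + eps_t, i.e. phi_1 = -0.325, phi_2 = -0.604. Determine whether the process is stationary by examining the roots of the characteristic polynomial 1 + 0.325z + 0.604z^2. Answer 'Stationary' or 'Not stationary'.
\text{Stationary}

The AR(p) characteristic polynomial is P(z) = 1 + 0.325z + 0.604z^2.
Stationarity requires all roots to lie outside the unit circle, i.e. |z| > 1 for every root.
Set 1 + (0.325) z + (0.604) z^2 = 0, i.e. a z^2 + b z + c = 0 with a = 0.604, b = 0.325, c = 1.
Discriminant D = b^2 - 4ac = (0.325)^2 - 4*(0.604)*1 = 0.105625 - (2.416) = -2.310375.
D < 0, so the roots are the complex-conjugate pair z = (-b +/- i sqrt(-D)) / (2a) = -0.269 +/- 1.2583i.
For a conjugate pair |z|^2 = z * conj(z) = (product of roots) = c/a = 1/(0.604) = 1.655629, so |z| = sqrt(1.655629) = 1.2867 for both roots.
Moduli of all roots: 1.2867, 1.2867.
All moduli strictly greater than 1? Yes.
Verdict: Stationary.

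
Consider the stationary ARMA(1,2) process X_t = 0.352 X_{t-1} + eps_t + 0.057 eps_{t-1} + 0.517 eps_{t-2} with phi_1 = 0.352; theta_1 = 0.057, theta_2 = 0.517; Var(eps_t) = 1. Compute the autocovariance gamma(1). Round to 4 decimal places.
\gamma(1) = 0.8549

Multiply the model equation by X_{t-k} and take expectations. With theta_0 = psi_0 = 1 and psi_j the MA(infinity) weights, this gives
  gamma(k) - sum_i phi_i gamma(k-i) = c_k,
  c_k = sigma^2 * sum_{j=k..q} theta_j psi_{j-k}   (c_k = 0 for k > q),
using gamma(-m) = gamma(m).
psi-weights needed (psi_j = theta_j + sum_i phi_i psi_{j-i}):
  psi_1 = theta_1 + phi_1 = 0.057 + (0.352) = 0.409
  psi_2 = theta_2 + phi_1 psi_1 = 0.517 + (0.352)(0.409) = 0.660968
Right-hand sides:
  c_0 = sigma^2 (1 + theta_1 psi_1 + theta_2 psi_2) = 1 * (1 + (0.057)(0.409) + (0.517)(0.660968)) = 1 * 1.365033 = 1.365033
  c_1 = sigma^2 (theta_1 + theta_2 psi_1) = 1 * (0.057 + (0.517)(0.409)) = 0.268453
  c_2 = sigma^2 theta_2 = 1 * (0.517) = 0.517
Equations for k = 0 and k = 1 (AR order 1):
  gamma(0) = phi_1 gamma(1) + c_0
  gamma(1) = phi_1 gamma(0) + c_1
Substituting the second into the first: gamma(0) (1 - phi_1^2) = c_0 + phi_1 c_1, so
  gamma(0) = (c_0 + phi_1 c_1) / (1 - phi_1^2) = (1.365033 + (0.352)(0.268453)) / (1 - (0.352)^2) = 1.459529 / 0.876096 = 1.665946.
  gamma(1) = phi_1 gamma(0) + c_1 = (0.352)(1.665946) + (0.268453) = 0.854866.
Therefore gamma(1) = 0.8549 (to 4 decimal places).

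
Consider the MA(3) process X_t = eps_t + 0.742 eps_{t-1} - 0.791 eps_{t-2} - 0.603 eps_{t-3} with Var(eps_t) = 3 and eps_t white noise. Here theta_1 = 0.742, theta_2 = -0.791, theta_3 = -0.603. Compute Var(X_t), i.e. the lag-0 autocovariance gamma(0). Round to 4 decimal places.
\gamma(0) = 7.6196

For an MA(q) process X_t = eps_t + sum_i theta_i eps_{t-i} with
Var(eps_t) = sigma^2, the variance is
  gamma(0) = sigma^2 * (1 + sum_i theta_i^2).
  sum_i theta_i^2 = (0.742)^2 + (-0.791)^2 + (-0.603)^2 = 0.550564 + 0.625681 + 0.363609 = 1.539854.
  gamma(0) = 3 * (1 + 1.539854) = 3 * 2.539854 = 7.619562, which rounds to 7.6196.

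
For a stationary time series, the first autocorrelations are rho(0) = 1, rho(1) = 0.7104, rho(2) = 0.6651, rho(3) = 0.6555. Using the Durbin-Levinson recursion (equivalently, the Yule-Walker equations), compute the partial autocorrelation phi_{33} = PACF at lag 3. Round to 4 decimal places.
\phi_{33} = 0.2390

The PACF at lag k is phi_{kk}, the last component of the solution
to the Yule-Walker system G_k phi = r_k where
  (G_k)_{ij} = rho(|i - j|), (r_k)_i = rho(i), i,j = 1..k.
Equivalently, Durbin-Levinson gives phi_{kk} iteratively:
  phi_{11} = rho(1)
  phi_{kk} = [rho(k) - sum_{j=1..k-1} phi_{k-1,j} rho(k-j)]
            / [1 - sum_{j=1..k-1} phi_{k-1,j} rho(j)],
  phi_{k,j} = phi_{k-1,j} - phi_{kk} phi_{k-1,k-j},  j = 1..k-1.
Step k = 1:
  phi_11 = rho(1) = 0.7104.
Step k = 2:
  phi_22 = [rho(2) - phi_11 rho(1)] / [1 - phi_11 rho(1)] = [0.6651 - (0.7104)(0.7104)] / [1 - (0.7104)(0.7104)]
         = 0.16043184 / 0.49533184 = 0.323888.
  Update: phi_21 = phi_11 - phi_22 phi_11 = 0.7104 - (0.323888)(0.7104) = 0.48031.
Step k = 3:
  phi_33 = [rho(3) - phi_21 rho(2) - phi_22 rho(1)] / [1 - phi_21 rho(1) - phi_22 rho(2)]
    numerator   = 0.6555 - (0.48031)(0.6651) - (0.323888)(0.7104) = 0.1059559
    denominator = 1 - (0.48031)(0.7104) - (0.323888)(0.6651) = 0.44336996
  phi_33 = 0.1059559 / 0.44336996 = 0.239.
Therefore phi_{33} = 0.2390.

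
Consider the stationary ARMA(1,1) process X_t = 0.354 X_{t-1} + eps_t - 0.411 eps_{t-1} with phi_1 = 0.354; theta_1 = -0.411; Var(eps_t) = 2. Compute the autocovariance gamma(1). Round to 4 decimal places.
\gamma(1) = -0.1114

Multiply the model equation by X_{t-k} and take expectations. With theta_0 = psi_0 = 1 and psi_j the MA(infinity) weights, this gives
  gamma(k) - sum_i phi_i gamma(k-i) = c_k,
  c_k = sigma^2 * sum_{j=k..q} theta_j psi_{j-k}   (c_k = 0 for k > q),
using gamma(-m) = gamma(m).
psi-weights needed (psi_j = theta_j + sum_i phi_i psi_{j-i}):
  psi_1 = theta_1 + phi_1 = -0.411 + (0.354) = -0.057
Right-hand sides:
  c_0 = sigma^2 (1 + theta_1 psi_1) = 2 * (1 + (-0.411)(-0.057)) = 2 * 1.023427 = 2.046854
  c_1 = sigma^2 theta_1 = 2 * (-0.411) = -0.822
  c_2 = 0
Equations for k = 0 and k = 1 (AR order 1):
  gamma(0) = phi_1 gamma(1) + c_0
  gamma(1) = phi_1 gamma(0) + c_1
Substituting the second into the first: gamma(0) (1 - phi_1^2) = c_0 + phi_1 c_1, so
  gamma(0) = (c_0 + phi_1 c_1) / (1 - phi_1^2) = (2.046854 + (0.354)(-0.822)) / (1 - (0.354)^2) = 1.755866 / 0.874684 = 2.007429.
  gamma(1) = phi_1 gamma(0) + c_1 = (0.354)(2.007429) + (-0.822) = -0.11137.
Therefore gamma(1) = -0.1114 (to 4 decimal places).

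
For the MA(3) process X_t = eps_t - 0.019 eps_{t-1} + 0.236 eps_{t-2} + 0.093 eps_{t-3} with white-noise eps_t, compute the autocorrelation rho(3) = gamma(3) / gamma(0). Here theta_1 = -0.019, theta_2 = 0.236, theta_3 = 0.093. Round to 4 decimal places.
\rho(3) = 0.0873

For an MA(q) process with theta_0 = 1, the autocovariance is
  gamma(k) = sigma^2 * sum_{i=0..q-k} theta_i * theta_{i+k},
and rho(k) = gamma(k) / gamma(0). Sigma^2 cancels.
  numerator   = (1)*(0.093) = 0.093.
  denominator = (1)^2 + (-0.019)^2 + (0.236)^2 + (0.093)^2 = 1.064706.
  rho(3) = 0.093 / 1.064706 = 0.0873.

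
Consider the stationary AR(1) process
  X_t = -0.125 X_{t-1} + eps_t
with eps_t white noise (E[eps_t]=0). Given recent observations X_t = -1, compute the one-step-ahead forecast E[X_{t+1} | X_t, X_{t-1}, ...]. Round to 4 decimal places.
E[X_{t+1} \mid \mathcal F_t] = 0.1250

For an AR(p) model X_t = c + sum_i phi_i X_{t-i} + eps_t, the
one-step-ahead conditional mean is
  E[X_{t+1} | X_t, ...] = c + sum_i phi_i X_{t+1-i}.
Substitute known values:
  E[X_{t+1} | ...] = (-0.125) * (-1)
                   = 0.1250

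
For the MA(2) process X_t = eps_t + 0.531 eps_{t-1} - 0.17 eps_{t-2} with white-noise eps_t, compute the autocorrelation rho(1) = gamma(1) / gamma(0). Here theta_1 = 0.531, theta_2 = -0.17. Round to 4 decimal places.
\rho(1) = 0.3362

For an MA(q) process with theta_0 = 1, the autocovariance is
  gamma(k) = sigma^2 * sum_{i=0..q-k} theta_i * theta_{i+k},
and rho(k) = gamma(k) / gamma(0). Sigma^2 cancels.
  numerator   = (1)*(0.531) + (0.531)*(-0.17) = 0.44073.
  denominator = (1)^2 + (0.531)^2 + (-0.17)^2 = 1.310861.
  rho(1) = 0.44073 / 1.310861 = 0.3362.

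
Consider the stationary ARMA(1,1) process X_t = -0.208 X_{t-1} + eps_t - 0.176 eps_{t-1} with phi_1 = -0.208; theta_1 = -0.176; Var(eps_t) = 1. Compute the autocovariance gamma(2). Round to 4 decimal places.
\gamma(2) = 0.0865

Multiply the model equation by X_{t-k} and take expectations. With theta_0 = psi_0 = 1 and psi_j the MA(infinity) weights, this gives
  gamma(k) - sum_i phi_i gamma(k-i) = c_k,
  c_k = sigma^2 * sum_{j=k..q} theta_j psi_{j-k}   (c_k = 0 for k > q),
using gamma(-m) = gamma(m).
psi-weights needed (psi_j = theta_j + sum_i phi_i psi_{j-i}):
  psi_1 = theta_1 + phi_1 = -0.176 + (-0.208) = -0.384
Right-hand sides:
  c_0 = sigma^2 (1 + theta_1 psi_1) = 1 * (1 + (-0.176)(-0.384)) = 1 * 1.067584 = 1.067584
  c_1 = sigma^2 theta_1 = 1 * (-0.176) = -0.176
  c_2 = 0
Equations for k = 0 and k = 1 (AR order 1):
  gamma(0) = phi_1 gamma(1) + c_0
  gamma(1) = phi_1 gamma(0) + c_1
Substituting the second into the first: gamma(0) (1 - phi_1^2) = c_0 + phi_1 c_1, so
  gamma(0) = (c_0 + phi_1 c_1) / (1 - phi_1^2) = (1.067584 + (-0.208)(-0.176)) / (1 - (-0.208)^2) = 1.104192 / 0.956736 = 1.154124.
  gamma(1) = phi_1 gamma(0) + c_1 = (-0.208)(1.154124) + (-0.176) = -0.416058.
For k = 2 (> q): gamma(2) = phi_1 gamma(1) = (-0.208)(-0.416058) = 0.08654.
Therefore gamma(2) = 0.0865 (to 4 decimal places).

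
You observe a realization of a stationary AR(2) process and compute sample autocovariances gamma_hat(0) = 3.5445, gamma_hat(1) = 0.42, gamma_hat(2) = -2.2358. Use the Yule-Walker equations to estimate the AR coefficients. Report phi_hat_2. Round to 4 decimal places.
\hat\phi_{2} = -0.6540

The Yule-Walker equations for an AR(p) process read, in matrix form,
  Gamma_p phi = r_p,   with   (Gamma_p)_{ij} = gamma(|i - j|),
                       (r_p)_i = gamma(i),   i,j = 1..p.
Substitute the sample gammas (Toeplitz matrix and right-hand side of size 2):
  Gamma_p = [[3.5445, 0.42], [0.42, 3.5445]]
  r_p     = [0.42, -2.2358]
Written out:
  3.5445 phi_1 + 0.42 phi_2 = 0.42
  0.42 phi_1 + 3.5445 phi_2 = -2.2358
Solve by Cramer's rule:
  det = gamma(0)^2 - gamma(1)^2 = (3.5445)^2 - (0.42)^2 = 12.56348025 - 0.1764 = 12.38708025
  phi_hat_1 = [gamma(1) gamma(0) - gamma(1) gamma(2)] / det = [(0.42)(3.5445) - (0.42)(-2.2358)] / 12.38708025 = 2.427726 / 12.38708025 = 0.196
  phi_hat_2 = [gamma(0) gamma(2) - gamma(1)^2] / det = [(3.5445)(-2.2358) - (0.42)^2] / 12.38708025 = -8.1011931 / 12.38708025 = -0.654
So phi_hat = [0.1960, -0.6540].
Therefore phi_hat_2 = -0.6540.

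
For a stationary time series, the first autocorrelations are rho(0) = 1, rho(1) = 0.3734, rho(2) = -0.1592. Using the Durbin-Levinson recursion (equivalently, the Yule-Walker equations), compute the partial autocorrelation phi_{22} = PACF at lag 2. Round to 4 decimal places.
\phi_{22} = -0.3470

The PACF at lag k is phi_{kk}, the last component of the solution
to the Yule-Walker system G_k phi = r_k where
  (G_k)_{ij} = rho(|i - j|), (r_k)_i = rho(i), i,j = 1..k.
Equivalently, Durbin-Levinson gives phi_{kk} iteratively:
  phi_{11} = rho(1)
  phi_{kk} = [rho(k) - sum_{j=1..k-1} phi_{k-1,j} rho(k-j)]
            / [1 - sum_{j=1..k-1} phi_{k-1,j} rho(j)],
  phi_{k,j} = phi_{k-1,j} - phi_{kk} phi_{k-1,k-j},  j = 1..k-1.
Step k = 1:
  phi_11 = rho(1) = 0.3734.
Step k = 2:
  phi_22 = [rho(2) - phi_11 rho(1)] / [1 - phi_11 rho(1)] = [-0.1592 - (0.3734)(0.3734)] / [1 - (0.3734)(0.3734)]
         = -0.29862756 / 0.86057244 = -0.347.
Therefore phi_{22} = -0.3470.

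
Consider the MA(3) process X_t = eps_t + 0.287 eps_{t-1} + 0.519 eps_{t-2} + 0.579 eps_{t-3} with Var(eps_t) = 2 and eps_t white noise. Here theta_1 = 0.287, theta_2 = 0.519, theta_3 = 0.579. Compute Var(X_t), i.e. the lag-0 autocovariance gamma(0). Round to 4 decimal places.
\gamma(0) = 3.3739

For an MA(q) process X_t = eps_t + sum_i theta_i eps_{t-i} with
Var(eps_t) = sigma^2, the variance is
  gamma(0) = sigma^2 * (1 + sum_i theta_i^2).
  sum_i theta_i^2 = (0.287)^2 + (0.519)^2 + (0.579)^2 = 0.082369 + 0.269361 + 0.335241 = 0.686971.
  gamma(0) = 2 * (1 + 0.686971) = 2 * 1.686971 = 3.373942, which rounds to 3.3739.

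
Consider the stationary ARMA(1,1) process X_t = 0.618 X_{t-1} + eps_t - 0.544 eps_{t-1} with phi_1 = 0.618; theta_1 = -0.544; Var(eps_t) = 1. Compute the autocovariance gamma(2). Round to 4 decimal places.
\gamma(2) = 0.0491

Multiply the model equation by X_{t-k} and take expectations. With theta_0 = psi_0 = 1 and psi_j the MA(infinity) weights, this gives
  gamma(k) - sum_i phi_i gamma(k-i) = c_k,
  c_k = sigma^2 * sum_{j=k..q} theta_j psi_{j-k}   (c_k = 0 for k > q),
using gamma(-m) = gamma(m).
psi-weights needed (psi_j = theta_j + sum_i phi_i psi_{j-i}):
  psi_1 = theta_1 + phi_1 = -0.544 + (0.618) = 0.074
Right-hand sides:
  c_0 = sigma^2 (1 + theta_1 psi_1) = 1 * (1 + (-0.544)(0.074)) = 1 * 0.959744 = 0.959744
  c_1 = sigma^2 theta_1 = 1 * (-0.544) = -0.544
  c_2 = 0
Equations for k = 0 and k = 1 (AR order 1):
  gamma(0) = phi_1 gamma(1) + c_0
  gamma(1) = phi_1 gamma(0) + c_1
Substituting the second into the first: gamma(0) (1 - phi_1^2) = c_0 + phi_1 c_1, so
  gamma(0) = (c_0 + phi_1 c_1) / (1 - phi_1^2) = (0.959744 + (0.618)(-0.544)) / (1 - (0.618)^2) = 0.623552 / 0.618076 = 1.00886.
  gamma(1) = phi_1 gamma(0) + c_1 = (0.618)(1.00886) + (-0.544) = 0.079475.
For k = 2 (> q): gamma(2) = phi_1 gamma(1) = (0.618)(0.079475) = 0.049116.
Therefore gamma(2) = 0.0491 (to 4 decimal places).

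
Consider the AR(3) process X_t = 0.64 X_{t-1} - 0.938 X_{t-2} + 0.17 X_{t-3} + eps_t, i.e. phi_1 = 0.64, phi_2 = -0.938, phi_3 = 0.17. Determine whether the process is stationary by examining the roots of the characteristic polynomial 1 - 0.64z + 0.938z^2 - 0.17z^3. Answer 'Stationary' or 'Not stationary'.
\text{Stationary}

The AR(p) characteristic polynomial is P(z) = 1 - 0.64z + 0.938z^2 - 0.17z^3.
Stationarity requires all roots to lie outside the unit circle, i.e. |z| > 1 for every root.
Degree 3: look for a simple real root z0 first, then factor out (1 - z/z0) and solve the remaining quadratic.
Testing z0 = 5: P(5) = 1 + (-0.64)(5) + (0.938)(5)^2 + (-0.17)(5)^3
  = 1 + (-3.2) + (23.45) + (-21.25) = 0.  So z_0 = 5 is a root, |z_0| = 5.
Divide out the factor (1 - 0.2 z) = (1 - z/z0) (since 1/z0 = 0.2):
  P(z) = (1 - 0.2 z)(1 + (-0.44) z + (0.85) z^2)
  [check: z-coef -0.44 - (0.2) = -0.64; z^2-coef 0.85 - (0.2)(-0.44) = 0.938; z^3-coef -(0.2)(0.85) = -0.17.]
Remaining roots from the quadratic factor 1 + (-0.44) z + (0.85) z^2:
  Set 1 + (-0.44) z + (0.85) z^2 = 0, i.e. a z^2 + b z + c = 0 with a = 0.85, b = -0.44, c = 1.
  Discriminant D = b^2 - 4ac = (-0.44)^2 - 4*(0.85)*1 = 0.1936 - (3.4) = -3.2064.
  D < 0, so the roots are the complex-conjugate pair z = (-b +/- i sqrt(-D)) / (2a) = 0.2588 +/- 1.0533i.
  For a conjugate pair |z|^2 = z * conj(z) = (product of roots) = c/a = 1/(0.85) = 1.176471, so |z| = sqrt(1.176471) = 1.0847 for both roots.
Moduli of all roots: 5.0000, 1.0847, 1.0847.
All moduli strictly greater than 1? Yes.
Verdict: Stationary.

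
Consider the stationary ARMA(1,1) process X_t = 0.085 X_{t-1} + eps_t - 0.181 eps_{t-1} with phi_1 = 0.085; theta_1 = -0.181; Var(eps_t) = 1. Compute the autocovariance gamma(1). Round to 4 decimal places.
\gamma(1) = -0.0952

Multiply the model equation by X_{t-k} and take expectations. With theta_0 = psi_0 = 1 and psi_j the MA(infinity) weights, this gives
  gamma(k) - sum_i phi_i gamma(k-i) = c_k,
  c_k = sigma^2 * sum_{j=k..q} theta_j psi_{j-k}   (c_k = 0 for k > q),
using gamma(-m) = gamma(m).
psi-weights needed (psi_j = theta_j + sum_i phi_i psi_{j-i}):
  psi_1 = theta_1 + phi_1 = -0.181 + (0.085) = -0.096
Right-hand sides:
  c_0 = sigma^2 (1 + theta_1 psi_1) = 1 * (1 + (-0.181)(-0.096)) = 1 * 1.017376 = 1.017376
  c_1 = sigma^2 theta_1 = 1 * (-0.181) = -0.181
  c_2 = 0
Equations for k = 0 and k = 1 (AR order 1):
  gamma(0) = phi_1 gamma(1) + c_0
  gamma(1) = phi_1 gamma(0) + c_1
Substituting the second into the first: gamma(0) (1 - phi_1^2) = c_0 + phi_1 c_1, so
  gamma(0) = (c_0 + phi_1 c_1) / (1 - phi_1^2) = (1.017376 + (0.085)(-0.181)) / (1 - (0.085)^2) = 1.001991 / 0.992775 = 1.009283.
  gamma(1) = phi_1 gamma(0) + c_1 = (0.085)(1.009283) + (-0.181) = -0.095211.
Therefore gamma(1) = -0.0952 (to 4 decimal places).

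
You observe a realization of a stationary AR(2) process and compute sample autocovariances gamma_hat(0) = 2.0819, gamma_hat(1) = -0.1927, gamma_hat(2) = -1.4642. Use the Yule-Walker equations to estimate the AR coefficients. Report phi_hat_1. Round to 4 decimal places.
\hat\phi_{1} = -0.1590

The Yule-Walker equations for an AR(p) process read, in matrix form,
  Gamma_p phi = r_p,   with   (Gamma_p)_{ij} = gamma(|i - j|),
                       (r_p)_i = gamma(i),   i,j = 1..p.
Substitute the sample gammas (Toeplitz matrix and right-hand side of size 2):
  Gamma_p = [[2.0819, -0.1927], [-0.1927, 2.0819]]
  r_p     = [-0.1927, -1.4642]
Written out:
  2.0819 phi_1 - 0.1927 phi_2 = -0.1927
  -0.1927 phi_1 + 2.0819 phi_2 = -1.4642
Solve by Cramer's rule:
  det = gamma(0)^2 - gamma(1)^2 = (2.0819)^2 - (-0.1927)^2 = 4.33430761 - 0.03713329 = 4.29717432
  phi_hat_1 = [gamma(1) gamma(0) - gamma(1) gamma(2)] / det = [(-0.1927)(2.0819) - (-0.1927)(-1.4642)] / 4.29717432 = -0.68333347 / 4.29717432 = -0.159
  phi_hat_2 = [gamma(0) gamma(2) - gamma(1)^2] / det = [(2.0819)(-1.4642) - (-0.1927)^2] / 4.29717432 = -3.08545127 / 4.29717432 = -0.718
So phi_hat = [-0.1590, -0.7180].
Therefore phi_hat_1 = -0.1590.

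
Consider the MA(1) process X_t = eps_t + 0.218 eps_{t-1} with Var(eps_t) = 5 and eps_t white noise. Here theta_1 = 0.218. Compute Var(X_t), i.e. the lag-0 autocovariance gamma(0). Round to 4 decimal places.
\gamma(0) = 5.2376

For an MA(q) process X_t = eps_t + sum_i theta_i eps_{t-i} with
Var(eps_t) = sigma^2, the variance is
  gamma(0) = sigma^2 * (1 + sum_i theta_i^2).
  sum_i theta_i^2 = (0.218)^2 = 0.047524.
  gamma(0) = 5 * (1 + 0.047524) = 5 * 1.047524 = 5.23762, which rounds to 5.2376.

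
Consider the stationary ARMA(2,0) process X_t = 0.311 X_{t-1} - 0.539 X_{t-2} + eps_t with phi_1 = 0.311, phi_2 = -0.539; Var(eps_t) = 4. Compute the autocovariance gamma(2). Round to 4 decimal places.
\gamma(2) = -2.7988

Multiply the model equation by X_{t-k} and take expectations. With theta_0 = psi_0 = 1 and psi_j the MA(infinity) weights, this gives
  gamma(k) - sum_i phi_i gamma(k-i) = c_k,
  c_k = sigma^2 * sum_{j=k..q} theta_j psi_{j-k}   (c_k = 0 for k > q),
using gamma(-m) = gamma(m).
Pure AR (q = 0): c_0 = sigma^2 = 4, c_k = 0 for k >= 1.
Equations for k = 0, 1, 2 (AR order 2, c_2 = 0):
  (E0) gamma(0) = phi_1 gamma(1) + phi_2 gamma(2) + c_0
  (E1) gamma(1) = phi_1 gamma(0) + phi_2 gamma(1) + c_1
  (E2) gamma(2) = phi_1 gamma(1) + phi_2 gamma(0)
From (E1): gamma(1) = A gamma(0) + B with
  A = phi_1 / (1 - phi_2) = 0.311 / 1.539 = 0.202079,   B = c_1 / (1 - phi_2) = 0 / 1.539 = 0.
Insert (E2) into (E0): gamma(0) (1 - phi_2^2) = phi_1 (1 + phi_2) gamma(1) + c_0.
  phi_1 (1 + phi_2) = (0.311)(0.461) = 0.143371,   1 - phi_2^2 = 0.709479.
Replace gamma(1) by A gamma(0) + B and collect gamma(0):
  gamma(0) [0.709479 - (0.143371)(0.202079)] = c_0 = 4
  gamma(0) * 0.680507 = 4
  gamma(0) = 4 / 0.680507 = 5.877973.
  gamma(1) = A gamma(0) = (0.202079)(5.877973) = 1.187817.
  gamma(2) = phi_1 gamma(1) + phi_2 gamma(0) = (0.311)(1.187817) + (-0.539)(5.877973) = -2.798817.
Therefore gamma(2) = -2.7988 (to 4 decimal places).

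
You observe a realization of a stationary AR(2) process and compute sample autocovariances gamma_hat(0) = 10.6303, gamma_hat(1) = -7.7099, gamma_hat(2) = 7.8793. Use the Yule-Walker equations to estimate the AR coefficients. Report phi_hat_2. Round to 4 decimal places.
\hat\phi_{2} = 0.4540

The Yule-Walker equations for an AR(p) process read, in matrix form,
  Gamma_p phi = r_p,   with   (Gamma_p)_{ij} = gamma(|i - j|),
                       (r_p)_i = gamma(i),   i,j = 1..p.
Substitute the sample gammas (Toeplitz matrix and right-hand side of size 2):
  Gamma_p = [[10.6303, -7.7099], [-7.7099, 10.6303]]
  r_p     = [-7.7099, 7.8793]
Written out:
  10.6303 phi_1 - 7.7099 phi_2 = -7.7099
  -7.7099 phi_1 + 10.6303 phi_2 = 7.8793
Solve by Cramer's rule:
  det = gamma(0)^2 - gamma(1)^2 = (10.6303)^2 - (-7.7099)^2 = 113.00327809 - 59.44255801 = 53.56072008
  phi_hat_1 = [gamma(1) gamma(0) - gamma(1) gamma(2)] / det = [(-7.7099)(10.6303) - (-7.7099)(7.8793)] / 53.56072008 = -21.2099349 / 53.56072008 = -0.396
  phi_hat_2 = [gamma(0) gamma(2) - gamma(1)^2] / det = [(10.6303)(7.8793) - (-7.7099)^2] / 53.56072008 = 24.31676478 / 53.56072008 = 0.454
So phi_hat = [-0.3960, 0.4540].
Therefore phi_hat_2 = 0.4540.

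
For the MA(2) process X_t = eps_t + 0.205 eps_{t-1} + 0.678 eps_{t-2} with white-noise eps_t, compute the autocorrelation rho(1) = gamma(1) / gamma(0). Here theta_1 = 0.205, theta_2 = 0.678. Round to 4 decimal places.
\rho(1) = 0.2291

For an MA(q) process with theta_0 = 1, the autocovariance is
  gamma(k) = sigma^2 * sum_{i=0..q-k} theta_i * theta_{i+k},
and rho(k) = gamma(k) / gamma(0). Sigma^2 cancels.
  numerator   = (1)*(0.205) + (0.205)*(0.678) = 0.34399.
  denominator = (1)^2 + (0.205)^2 + (0.678)^2 = 1.501709.
  rho(1) = 0.34399 / 1.501709 = 0.2291.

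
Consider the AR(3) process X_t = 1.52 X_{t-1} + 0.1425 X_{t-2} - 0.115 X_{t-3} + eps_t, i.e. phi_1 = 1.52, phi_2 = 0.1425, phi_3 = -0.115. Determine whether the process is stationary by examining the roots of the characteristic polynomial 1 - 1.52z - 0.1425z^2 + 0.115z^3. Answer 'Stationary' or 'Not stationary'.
\text{Not stationary}

The AR(p) characteristic polynomial is P(z) = 1 - 1.52z - 0.1425z^2 + 0.115z^3.
Stationarity requires all roots to lie outside the unit circle, i.e. |z| > 1 for every root.
Degree 3: look for a simple real root z0 first, then factor out (1 - z/z0) and solve the remaining quadratic.
Testing z0 = 4: P(4) = 1 + (-1.52)(4) + (-0.1425)(4)^2 + (0.115)(4)^3
  = 1 + (-6.08) + (-2.28) + (7.36) = 0.  So z_0 = 4 is a root, |z_0| = 4.
Divide out the factor (1 - 0.25 z) = (1 - z/z0) (since 1/z0 = 0.25):
  P(z) = (1 - 0.25 z)(1 + (-1.27) z + (-0.46) z^2)
  [check: z-coef -1.27 - (0.25) = -1.52; z^2-coef -0.46 - (0.25)(-1.27) = -0.1425; z^3-coef -(0.25)(-0.46) = 0.115.]
Remaining roots from the quadratic factor 1 + (-1.27) z + (-0.46) z^2:
  Set 1 + (-1.27) z + (-0.46) z^2 = 0, i.e. a z^2 + b z + c = 0 with a = -0.46, b = -1.27, c = 1.
  Discriminant D = b^2 - 4ac = (-1.27)^2 - 4*(-0.46)*1 = 1.6129 - (-1.84) = 3.4529.
  D >= 0, so the roots are real: z = (-b +/- sqrt(D)) / (2a) = (1.27 +/- 1.858198) / (-0.92).
    z_1 = (1.27 + 1.858198) / (-0.92) = -3.4002,   |z_1| = 3.4002.
    z_2 = (1.27 - 1.858198) / (-0.92) = 0.6393,   |z_2| = 0.6393.
Moduli of all roots: 4.0000, 3.4002, 0.6393.
All moduli strictly greater than 1? No.
Verdict: Not stationary.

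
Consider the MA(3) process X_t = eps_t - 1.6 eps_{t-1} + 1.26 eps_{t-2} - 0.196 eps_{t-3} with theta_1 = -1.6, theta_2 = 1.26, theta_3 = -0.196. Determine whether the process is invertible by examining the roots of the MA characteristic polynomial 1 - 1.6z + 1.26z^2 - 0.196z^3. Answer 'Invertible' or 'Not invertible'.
\text{Invertible}

The MA(q) characteristic polynomial is P(z) = 1 - 1.6z + 1.26z^2 - 0.196z^3.
Invertibility requires all roots to lie outside the unit circle, i.e. |z| > 1 for every root.
Degree 3: look for a simple real root z0 first, then factor out (1 - z/z0) and solve the remaining quadratic.
Testing z0 = 5: P(5) = 1 + (-1.6)(5) + (1.26)(5)^2 + (-0.196)(5)^3
  = 1 + (-8) + (31.5) + (-24.5) = 0.  So z_0 = 5 is a root, |z_0| = 5.
Divide out the factor (1 - 0.2 z) = (1 - z/z0) (since 1/z0 = 0.2):
  P(z) = (1 - 0.2 z)(1 + (-1.4) z + (0.98) z^2)
  [check: z-coef -1.4 - (0.2) = -1.6; z^2-coef 0.98 - (0.2)(-1.4) = 1.26; z^3-coef -(0.2)(0.98) = -0.196.]
Remaining roots from the quadratic factor 1 + (-1.4) z + (0.98) z^2:
  Set 1 + (-1.4) z + (0.98) z^2 = 0, i.e. a z^2 + b z + c = 0 with a = 0.98, b = -1.4, c = 1.
  Discriminant D = b^2 - 4ac = (-1.4)^2 - 4*(0.98)*1 = 1.96 - (3.92) = -1.96.
  D < 0, so the roots are the complex-conjugate pair z = (-b +/- i sqrt(-D)) / (2a) = 0.7143 +/- 0.7143i.
  For a conjugate pair |z|^2 = z * conj(z) = (product of roots) = c/a = 1/(0.98) = 1.020408, so |z| = sqrt(1.020408) = 1.0102 for both roots.
Moduli of all roots: 5.0000, 1.0102, 1.0102.
All moduli strictly greater than 1? Yes.
Verdict: Invertible.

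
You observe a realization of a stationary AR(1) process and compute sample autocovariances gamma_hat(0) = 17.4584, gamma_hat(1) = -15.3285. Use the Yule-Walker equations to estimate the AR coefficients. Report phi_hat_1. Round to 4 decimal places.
\hat\phi_{1} = -0.8780

The Yule-Walker equations for an AR(p) process read, in matrix form,
  Gamma_p phi = r_p,   with   (Gamma_p)_{ij} = gamma(|i - j|),
                       (r_p)_i = gamma(i),   i,j = 1..p.
Substitute the sample gammas (Toeplitz matrix and right-hand side of size 1):
  Gamma_p = [[17.4584]]
  r_p     = [-15.3285]
With p = 1 this is the single equation gamma(0) phi_1 = gamma(1):
  phi_hat_1 = gamma(1) / gamma(0) = -15.3285 / 17.4584 = -0.8780.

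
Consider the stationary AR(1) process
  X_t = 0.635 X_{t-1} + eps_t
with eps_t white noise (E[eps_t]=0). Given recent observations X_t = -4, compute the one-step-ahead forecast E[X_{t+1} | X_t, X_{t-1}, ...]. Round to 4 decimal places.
E[X_{t+1} \mid \mathcal F_t] = -2.5400

For an AR(p) model X_t = c + sum_i phi_i X_{t-i} + eps_t, the
one-step-ahead conditional mean is
  E[X_{t+1} | X_t, ...] = c + sum_i phi_i X_{t+1-i}.
Substitute known values:
  E[X_{t+1} | ...] = (0.635) * (-4)
                   = -2.5400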